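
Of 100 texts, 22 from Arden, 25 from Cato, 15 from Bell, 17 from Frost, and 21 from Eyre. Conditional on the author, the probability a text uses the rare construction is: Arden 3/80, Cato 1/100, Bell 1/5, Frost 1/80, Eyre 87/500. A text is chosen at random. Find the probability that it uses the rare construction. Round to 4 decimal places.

0.0794

Prior × likelihood for each hypothesis:
  Arden: 0.22 × 0.0375 = 0.00825
  Cato: 0.25 × 0.01 = 0.0025
  Bell: 0.15 × 0.2 = 0.03
  Frost: 0.17 × 0.0125 = 0.002125
  Eyre: 0.21 × 0.174 = 0.03654
P(rare-form) = 0.00825 + 0.0025 + 0.03 + 0.002125 + 0.03654 = 0.079415 → 0.0794.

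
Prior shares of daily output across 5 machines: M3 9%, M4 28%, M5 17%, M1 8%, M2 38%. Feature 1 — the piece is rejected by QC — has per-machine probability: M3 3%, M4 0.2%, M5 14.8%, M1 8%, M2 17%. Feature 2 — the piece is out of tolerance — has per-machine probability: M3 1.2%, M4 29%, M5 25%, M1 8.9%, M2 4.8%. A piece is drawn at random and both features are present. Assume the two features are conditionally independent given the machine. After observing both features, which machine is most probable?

M5

Compute prior × likelihood for every hypothesis:
  M3: 0.09 × 0.03 × 0.012 = 0.0000324
  M4: 0.28 × 0.002 × 0.29 = 0.0001624
  M5: 0.17 × 0.148 × 0.25 = 0.00629
  M1: 0.08 × 0.08 × 0.089 = 0.0005696
  M2: 0.38 × 0.17 × 0.048 = 0.0031008
Total = 0.0101552.
Largest term belongs to M5, so M5 is most probable.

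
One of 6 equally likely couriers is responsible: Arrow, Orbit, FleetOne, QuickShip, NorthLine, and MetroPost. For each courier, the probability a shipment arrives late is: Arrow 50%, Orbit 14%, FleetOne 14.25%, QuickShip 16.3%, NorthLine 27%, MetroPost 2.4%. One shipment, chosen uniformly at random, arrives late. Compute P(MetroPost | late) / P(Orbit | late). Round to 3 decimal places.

With a uniform prior (1/6 each), posterior ∝ likelihood:
  Arrow: 0.5
  Orbit: 0.14
  FleetOne: 0.1425
  QuickShip: 0.163
  NorthLine: 0.27
  MetroPost: 0.024
Normalizing constant = 1.2395.
The ratio is 0.024 / 0.14 (the normalizer cancels) = 0.171.

0.171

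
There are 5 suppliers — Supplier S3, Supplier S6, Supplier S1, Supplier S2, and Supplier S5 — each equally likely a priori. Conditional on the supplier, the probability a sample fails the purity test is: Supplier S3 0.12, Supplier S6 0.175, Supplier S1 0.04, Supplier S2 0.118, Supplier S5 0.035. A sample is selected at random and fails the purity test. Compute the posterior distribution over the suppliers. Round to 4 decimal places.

With a uniform prior (1/5 each), posterior ∝ likelihood:
  Supplier S3: 0.12
  Supplier S6: 0.175
  Supplier S1: 0.04
  Supplier S2: 0.118
  Supplier S5: 0.035
Sum = 0.488.
P(Supplier S3 | off-spec) = 0.12/0.488 ≈ 0.2459
P(Supplier S6 | off-spec) = 0.175/0.488 ≈ 0.3586
P(Supplier S1 | off-spec) = 0.04/0.488 ≈ 0.0820
P(Supplier S2 | off-spec) = 0.118/0.488 ≈ 0.2418
P(Supplier S5 | off-spec) = 0.035/0.488 ≈ 0.0717

Supplier S3 0.2459, Supplier S6 0.3586, Supplier S1 0.0820, Supplier S2 0.2418, Supplier S5 0.0717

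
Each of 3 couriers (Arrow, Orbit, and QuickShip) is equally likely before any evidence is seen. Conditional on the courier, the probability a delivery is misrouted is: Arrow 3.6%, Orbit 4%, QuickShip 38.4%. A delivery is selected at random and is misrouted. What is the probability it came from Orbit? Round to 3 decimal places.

With a uniform prior (1/3 each), posterior ∝ likelihood:
  Arrow: 0.036
  Orbit: 0.04
  QuickShip: 0.384
Sum = 0.46.
P(Orbit | evidence) = 0.04 / 0.46 ≈ 0.087.

0.087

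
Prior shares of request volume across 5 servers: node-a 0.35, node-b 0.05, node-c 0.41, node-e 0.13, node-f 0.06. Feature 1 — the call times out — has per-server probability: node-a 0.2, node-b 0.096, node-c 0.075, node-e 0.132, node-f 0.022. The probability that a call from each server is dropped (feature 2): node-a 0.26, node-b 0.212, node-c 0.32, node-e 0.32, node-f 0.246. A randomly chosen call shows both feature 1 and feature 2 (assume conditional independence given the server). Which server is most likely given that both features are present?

node-a

Prior × likelihood for each hypothesis:
  node-a: 0.35 × 0.2 × 0.26 = 0.0182
  node-b: 0.05 × 0.096 × 0.212 = 0.0010176
  node-c: 0.41 × 0.075 × 0.32 = 0.00984
  node-e: 0.13 × 0.132 × 0.32 = 0.0054912
  node-f: 0.06 × 0.022 × 0.246 = 0.00032472
Normalizing constant = 0.03487352.
Largest term belongs to node-a, so node-a is most probable.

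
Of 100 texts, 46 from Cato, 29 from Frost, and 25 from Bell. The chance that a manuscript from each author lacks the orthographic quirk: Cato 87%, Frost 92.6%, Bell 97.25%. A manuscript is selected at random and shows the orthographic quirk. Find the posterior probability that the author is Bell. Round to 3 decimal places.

0.078

Taking complements, P(quirk | each) = Cato 0.13, Frost 0.074, Bell 0.0275.
Prior × likelihood for each hypothesis:
  Cato: 0.46 × 0.13 = 0.0598
  Frost: 0.29 × 0.074 = 0.02146
  Bell: 0.25 × 0.0275 = 0.006875
Sum = 0.088135.
P(Bell | evidence) = 0.006875 / 0.088135 ≈ 0.078.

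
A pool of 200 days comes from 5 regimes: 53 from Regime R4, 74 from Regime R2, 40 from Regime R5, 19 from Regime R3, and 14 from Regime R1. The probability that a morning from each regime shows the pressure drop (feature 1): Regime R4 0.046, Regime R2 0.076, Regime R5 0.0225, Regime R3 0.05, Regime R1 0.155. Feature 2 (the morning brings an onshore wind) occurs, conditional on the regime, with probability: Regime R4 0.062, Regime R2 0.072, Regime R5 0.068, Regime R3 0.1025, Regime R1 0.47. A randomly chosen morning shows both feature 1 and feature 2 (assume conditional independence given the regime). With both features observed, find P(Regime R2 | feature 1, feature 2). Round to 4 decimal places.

0.2334

Compute prior × likelihood for every hypothesis:
  Regime R4: 0.265 × 0.046 × 0.062 = 0.00075578
  Regime R2: 0.37 × 0.076 × 0.072 = 0.00202464
  Regime R5: 0.2 × 0.0225 × 0.068 = 0.000306
  Regime R3: 0.095 × 0.05 × 0.1025 = 0.000486875
  Regime R1: 0.07 × 0.155 × 0.47 = 0.0050995
Total = 0.008672795.
P(Regime R2 | evidence) = 0.00202464 / 0.008672795 ≈ 0.2334.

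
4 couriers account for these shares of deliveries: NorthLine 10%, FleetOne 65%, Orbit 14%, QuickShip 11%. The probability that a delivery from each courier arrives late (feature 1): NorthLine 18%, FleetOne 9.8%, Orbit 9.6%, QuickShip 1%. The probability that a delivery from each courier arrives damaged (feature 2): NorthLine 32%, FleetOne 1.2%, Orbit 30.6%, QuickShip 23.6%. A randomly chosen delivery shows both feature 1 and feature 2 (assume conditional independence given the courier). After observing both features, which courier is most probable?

NorthLine

Prior × likelihood for each hypothesis:
  NorthLine: 0.1 × 0.18 × 0.32 = 0.00576
  FleetOne: 0.65 × 0.098 × 0.012 = 0.0007644
  Orbit: 0.14 × 0.096 × 0.306 = 0.00411264
  QuickShip: 0.11 × 0.01 × 0.236 = 0.0002596
Total = 0.01089664.
Largest term belongs to NorthLine, so NorthLine is most probable.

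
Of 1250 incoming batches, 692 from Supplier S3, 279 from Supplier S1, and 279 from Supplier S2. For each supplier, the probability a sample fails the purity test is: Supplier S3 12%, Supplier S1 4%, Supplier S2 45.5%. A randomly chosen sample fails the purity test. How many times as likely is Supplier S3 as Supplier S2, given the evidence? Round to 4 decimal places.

0.6541

Prior × likelihood for each hypothesis:
  Supplier S3: 0.5536 × 0.12 = 0.066432
  Supplier S1: 0.2232 × 0.04 = 0.008928
  Supplier S2: 0.2232 × 0.455 = 0.101556
Normalizing constant = 0.176916.
The ratio is 0.066432 / 0.101556 (the normalizer cancels) = 0.6541.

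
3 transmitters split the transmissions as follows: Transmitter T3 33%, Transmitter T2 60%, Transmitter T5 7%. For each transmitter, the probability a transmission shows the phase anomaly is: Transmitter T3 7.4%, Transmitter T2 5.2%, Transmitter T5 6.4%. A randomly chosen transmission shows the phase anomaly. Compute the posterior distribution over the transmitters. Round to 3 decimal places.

Transmitter T3 0.406, Transmitter T2 0.519, Transmitter T5 0.075

Unnormalized posteriors (prior × likelihood):
  Transmitter T3: 0.33 × 0.074 = 0.02442
  Transmitter T2: 0.6 × 0.052 = 0.0312
  Transmitter T5: 0.07 × 0.064 = 0.00448
Sum = 0.0601.
P(Transmitter T3 | anomaly) = 0.02442/0.0601 ≈ 0.406
P(Transmitter T2 | anomaly) = 0.0312/0.0601 ≈ 0.519
P(Transmitter T5 | anomaly) = 0.00448/0.0601 ≈ 0.075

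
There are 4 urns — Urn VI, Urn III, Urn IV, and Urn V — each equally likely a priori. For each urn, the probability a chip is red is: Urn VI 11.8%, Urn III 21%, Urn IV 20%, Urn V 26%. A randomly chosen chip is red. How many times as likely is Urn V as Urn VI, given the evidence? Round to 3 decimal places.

Since the prior is uniform, the posterior is proportional to the likelihood:
  Urn VI: 0.118
  Urn III: 0.21
  Urn IV: 0.2
  Urn V: 0.26
Total = 0.788.
The ratio is 0.26 / 0.118 (the normalizer cancels) = 2.203.

2.203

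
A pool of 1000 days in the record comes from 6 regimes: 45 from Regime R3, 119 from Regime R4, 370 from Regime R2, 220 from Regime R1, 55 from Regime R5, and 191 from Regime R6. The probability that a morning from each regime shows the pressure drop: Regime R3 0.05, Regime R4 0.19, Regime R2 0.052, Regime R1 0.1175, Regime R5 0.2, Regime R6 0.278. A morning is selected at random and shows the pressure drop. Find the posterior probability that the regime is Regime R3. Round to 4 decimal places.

Compute prior × likelihood for every hypothesis:
  Regime R3: 0.045 × 0.05 = 0.00225
  Regime R4: 0.119 × 0.19 = 0.02261
  Regime R2: 0.37 × 0.052 = 0.01924
  Regime R1: 0.22 × 0.1175 = 0.02585
  Regime R5: 0.055 × 0.2 = 0.011
  Regime R6: 0.191 × 0.278 = 0.053098
Sum = 0.134048.
P(Regime R3 | evidence) = 0.00225 / 0.134048 ≈ 0.0168.

0.0168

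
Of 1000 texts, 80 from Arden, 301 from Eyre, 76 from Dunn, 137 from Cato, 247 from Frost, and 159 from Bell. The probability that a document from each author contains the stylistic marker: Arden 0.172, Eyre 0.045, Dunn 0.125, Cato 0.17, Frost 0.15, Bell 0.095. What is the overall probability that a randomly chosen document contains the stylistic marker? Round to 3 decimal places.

By Bayes' rule, posterior ∝ prior × likelihood:
  Arden: 0.08 × 0.172 = 0.01376
  Eyre: 0.301 × 0.045 = 0.013545
  Dunn: 0.076 × 0.125 = 0.0095
  Cato: 0.137 × 0.17 = 0.02329
  Frost: 0.247 × 0.15 = 0.03705
  Bell: 0.159 × 0.095 = 0.015105
P(marker) = 0.01376 + 0.013545 + 0.0095 + 0.02329 + 0.03705 + 0.015105 = 0.11225 → 0.112.

0.112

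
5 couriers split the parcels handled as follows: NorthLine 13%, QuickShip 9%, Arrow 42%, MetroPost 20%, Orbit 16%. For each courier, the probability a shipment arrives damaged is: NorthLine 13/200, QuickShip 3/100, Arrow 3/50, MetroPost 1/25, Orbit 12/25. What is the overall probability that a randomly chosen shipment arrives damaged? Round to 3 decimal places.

Compute prior × likelihood for every hypothesis:
  NorthLine: 0.13 × 0.065 = 0.00845
  QuickShip: 0.09 × 0.03 = 0.0027
  Arrow: 0.42 × 0.06 = 0.0252
  MetroPost: 0.2 × 0.04 = 0.008
  Orbit: 0.16 × 0.48 = 0.0768
P(damaged) = 0.00845 + 0.0027 + 0.0252 + 0.008 + 0.0768 = 0.12115 → 0.121.

0.121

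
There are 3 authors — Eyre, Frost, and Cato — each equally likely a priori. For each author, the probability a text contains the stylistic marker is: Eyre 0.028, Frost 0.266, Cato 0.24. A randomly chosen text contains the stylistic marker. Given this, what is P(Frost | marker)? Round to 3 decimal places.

With a uniform prior (1/3 each), posterior ∝ likelihood:
  Eyre: 0.028
  Frost: 0.266
  Cato: 0.24
Total = 0.534.
P(Frost | evidence) = 0.266 / 0.534 ≈ 0.498.

0.498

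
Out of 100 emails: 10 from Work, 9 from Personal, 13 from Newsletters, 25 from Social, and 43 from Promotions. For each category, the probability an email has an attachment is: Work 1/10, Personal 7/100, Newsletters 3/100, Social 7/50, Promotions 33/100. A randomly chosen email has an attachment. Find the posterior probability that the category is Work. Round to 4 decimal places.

0.0507

Compute prior × likelihood for every hypothesis:
  Work: 0.1 × 0.1 = 0.01
  Personal: 0.09 × 0.07 = 0.0063
  Newsletters: 0.13 × 0.03 = 0.0039
  Social: 0.25 × 0.14 = 0.035
  Promotions: 0.43 × 0.33 = 0.1419
Normalizing constant = 0.1971.
P(Work | evidence) = 0.01 / 0.1971 ≈ 0.0507.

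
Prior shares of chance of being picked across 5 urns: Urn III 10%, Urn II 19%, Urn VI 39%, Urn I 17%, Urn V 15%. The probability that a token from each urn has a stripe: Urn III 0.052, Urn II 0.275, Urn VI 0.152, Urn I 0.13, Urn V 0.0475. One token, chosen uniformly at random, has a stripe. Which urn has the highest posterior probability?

Prior × likelihood for each hypothesis:
  Urn III: 0.1 × 0.052 = 0.0052
  Urn II: 0.19 × 0.275 = 0.05225
  Urn VI: 0.39 × 0.152 = 0.05928
  Urn I: 0.17 × 0.13 = 0.0221
  Urn V: 0.15 × 0.0475 = 0.007125
Total = 0.145955.
Largest term belongs to Urn VI, so Urn VI is most probable.

Urn VI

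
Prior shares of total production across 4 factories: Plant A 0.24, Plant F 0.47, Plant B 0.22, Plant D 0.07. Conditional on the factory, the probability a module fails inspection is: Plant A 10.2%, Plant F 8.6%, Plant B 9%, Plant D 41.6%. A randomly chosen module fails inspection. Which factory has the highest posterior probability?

Plant F

Unnormalized posteriors (prior × likelihood):
  Plant A: 0.24 × 0.102 = 0.02448
  Plant F: 0.47 × 0.086 = 0.04042
  Plant B: 0.22 × 0.09 = 0.0198
  Plant D: 0.07 × 0.416 = 0.02912
Normalizing constant = 0.11382.
Largest term belongs to Plant F, so Plant F is most probable.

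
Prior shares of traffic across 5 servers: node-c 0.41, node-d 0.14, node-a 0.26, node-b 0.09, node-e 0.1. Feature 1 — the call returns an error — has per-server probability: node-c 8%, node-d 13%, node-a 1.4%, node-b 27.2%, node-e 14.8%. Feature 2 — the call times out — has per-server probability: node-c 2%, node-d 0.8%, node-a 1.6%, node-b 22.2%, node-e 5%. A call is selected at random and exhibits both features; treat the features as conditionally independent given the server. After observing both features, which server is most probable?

Unnormalized posteriors (prior × likelihood):
  node-c: 0.41 × 0.08 × 0.02 = 0.000656
  node-d: 0.14 × 0.13 × 0.008 = 0.0001456
  node-a: 0.26 × 0.014 × 0.016 = 0.00005824
  node-b: 0.09 × 0.272 × 0.222 = 0.00543456
  node-e: 0.1 × 0.148 × 0.05 = 0.00074
Sum = 0.0070344.
Largest term belongs to node-b, so node-b is most probable.

node-b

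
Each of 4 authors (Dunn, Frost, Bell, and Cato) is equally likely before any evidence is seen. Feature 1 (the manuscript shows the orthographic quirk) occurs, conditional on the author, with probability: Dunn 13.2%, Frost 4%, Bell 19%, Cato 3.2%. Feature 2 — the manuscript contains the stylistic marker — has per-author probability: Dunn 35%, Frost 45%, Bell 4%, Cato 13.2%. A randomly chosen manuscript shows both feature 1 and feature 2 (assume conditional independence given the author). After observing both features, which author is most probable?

Dunn

Since the prior is uniform, the posterior is proportional to the likelihood:
  Dunn: 0.132 × 0.35 = 0.0462
  Frost: 0.04 × 0.45 = 0.018
  Bell: 0.19 × 0.04 = 0.0076
  Cato: 0.032 × 0.132 = 0.004224
Sum = 0.076024.
Largest term belongs to Dunn, so Dunn is most probable.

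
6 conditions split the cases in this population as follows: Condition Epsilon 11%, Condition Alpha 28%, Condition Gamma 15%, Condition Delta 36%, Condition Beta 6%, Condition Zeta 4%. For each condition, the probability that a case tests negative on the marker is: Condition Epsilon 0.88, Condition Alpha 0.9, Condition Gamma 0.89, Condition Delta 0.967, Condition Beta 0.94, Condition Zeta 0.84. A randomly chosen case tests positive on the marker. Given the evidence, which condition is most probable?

Condition Alpha

Taking complements, P(marker-positive | each) = Condition Epsilon 0.12, Condition Alpha 0.1, Condition Gamma 0.11, Condition Delta 0.033, Condition Beta 0.06, Condition Zeta 0.16.
By Bayes' rule, posterior ∝ prior × likelihood:
  Condition Epsilon: 0.11 × 0.12 = 0.0132
  Condition Alpha: 0.28 × 0.1 = 0.028
  Condition Gamma: 0.15 × 0.11 = 0.0165
  Condition Delta: 0.36 × 0.033 = 0.01188
  Condition Beta: 0.06 × 0.06 = 0.0036
  Condition Zeta: 0.04 × 0.16 = 0.0064
Normalizing constant = 0.07958.
Largest term belongs to Condition Alpha, so Condition Alpha is most probable.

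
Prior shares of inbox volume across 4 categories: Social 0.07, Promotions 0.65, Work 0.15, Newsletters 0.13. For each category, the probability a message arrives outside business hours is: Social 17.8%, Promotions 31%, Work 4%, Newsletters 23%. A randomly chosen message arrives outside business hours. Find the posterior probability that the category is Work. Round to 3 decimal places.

By Bayes' rule, posterior ∝ prior × likelihood:
  Social: 0.07 × 0.178 = 0.01246
  Promotions: 0.65 × 0.31 = 0.2015
  Work: 0.15 × 0.04 = 0.006
  Newsletters: 0.13 × 0.23 = 0.0299
Sum = 0.24986.
P(Work | evidence) = 0.006 / 0.24986 ≈ 0.024.

0.024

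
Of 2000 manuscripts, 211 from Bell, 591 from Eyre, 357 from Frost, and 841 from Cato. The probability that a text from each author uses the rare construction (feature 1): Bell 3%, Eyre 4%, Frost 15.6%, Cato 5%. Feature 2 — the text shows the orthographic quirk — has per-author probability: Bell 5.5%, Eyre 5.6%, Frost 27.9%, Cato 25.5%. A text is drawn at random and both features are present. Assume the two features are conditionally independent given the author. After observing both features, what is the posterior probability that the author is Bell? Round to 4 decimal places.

0.0125

Unnormalized posteriors (prior × likelihood):
  Bell: 0.1055 × 0.03 × 0.055 = 0.000174075
  Eyre: 0.2955 × 0.04 × 0.056 = 0.00066192
  Frost: 0.1785 × 0.156 × 0.279 = 0.007769034
  Cato: 0.4205 × 0.05 × 0.255 = 0.005361375
Sum = 0.013966404.
P(Bell | evidence) = 0.000174075 / 0.013966404 ≈ 0.0125.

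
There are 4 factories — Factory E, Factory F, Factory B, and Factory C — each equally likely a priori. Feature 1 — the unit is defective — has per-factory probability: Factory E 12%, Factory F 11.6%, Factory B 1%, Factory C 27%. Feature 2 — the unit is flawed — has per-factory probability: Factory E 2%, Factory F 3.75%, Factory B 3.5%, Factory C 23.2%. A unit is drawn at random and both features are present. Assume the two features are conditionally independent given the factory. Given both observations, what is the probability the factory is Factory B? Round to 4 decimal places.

0.0050

With a uniform prior (1/4 each), posterior ∝ likelihood:
  Factory E: 0.12 × 0.02 = 0.0024
  Factory F: 0.116 × 0.0375 = 0.00435
  Factory B: 0.01 × 0.035 = 0.00035
  Factory C: 0.27 × 0.232 = 0.06264
Sum = 0.06974.
P(Factory B | evidence) = 0.00035 / 0.06974 ≈ 0.0050.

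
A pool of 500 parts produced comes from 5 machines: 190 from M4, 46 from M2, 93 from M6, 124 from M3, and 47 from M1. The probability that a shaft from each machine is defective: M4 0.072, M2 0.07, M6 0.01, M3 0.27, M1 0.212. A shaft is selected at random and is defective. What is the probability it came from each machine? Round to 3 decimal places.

M4 0.223, M2 0.053, M6 0.015, M3 0.546, M1 0.163

Compute prior × likelihood for every hypothesis:
  M4: 0.38 × 0.072 = 0.02736
  M2: 0.092 × 0.07 = 0.00644
  M6: 0.186 × 0.01 = 0.00186
  M3: 0.248 × 0.27 = 0.06696
  M1: 0.094 × 0.212 = 0.019928
Sum = 0.122548.
P(M4 | defective) = 0.02736/0.122548 ≈ 0.223
P(M2 | defective) = 0.00644/0.122548 ≈ 0.053
P(M6 | defective) = 0.00186/0.122548 ≈ 0.015
P(M3 | defective) = 0.06696/0.122548 ≈ 0.546
P(M1 | defective) = 0.019928/0.122548 ≈ 0.163
(Check: 0.223+0.053+0.015+0.546+0.163 = 1.000.)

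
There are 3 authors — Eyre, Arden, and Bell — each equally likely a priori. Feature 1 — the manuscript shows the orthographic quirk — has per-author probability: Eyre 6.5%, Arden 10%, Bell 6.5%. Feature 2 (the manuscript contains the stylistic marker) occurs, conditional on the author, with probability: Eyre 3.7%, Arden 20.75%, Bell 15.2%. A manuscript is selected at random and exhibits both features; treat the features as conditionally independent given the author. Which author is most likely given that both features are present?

Since the prior is uniform, the posterior is proportional to the likelihood:
  Eyre: 0.065 × 0.037 = 0.002405
  Arden: 0.1 × 0.2075 = 0.02075
  Bell: 0.065 × 0.152 = 0.00988
Total = 0.033035.
Largest term belongs to Arden, so Arden is most probable.

Arden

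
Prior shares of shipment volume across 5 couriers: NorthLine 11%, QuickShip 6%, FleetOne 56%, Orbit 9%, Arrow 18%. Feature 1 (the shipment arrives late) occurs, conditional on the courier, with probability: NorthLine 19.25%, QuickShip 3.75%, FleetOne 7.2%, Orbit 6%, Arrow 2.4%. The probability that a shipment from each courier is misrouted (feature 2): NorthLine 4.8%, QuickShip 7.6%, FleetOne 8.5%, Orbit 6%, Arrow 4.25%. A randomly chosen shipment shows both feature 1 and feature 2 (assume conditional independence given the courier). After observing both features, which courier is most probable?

Unnormalized posteriors (prior × likelihood):
  NorthLine: 0.11 × 0.1925 × 0.048 = 0.0010164
  QuickShip: 0.06 × 0.0375 × 0.076 = 0.000171
  FleetOne: 0.56 × 0.072 × 0.085 = 0.0034272
  Orbit: 0.09 × 0.06 × 0.06 = 0.000324
  Arrow: 0.18 × 0.024 × 0.0425 = 0.0001836
Sum = 0.0051222.
Largest term belongs to FleetOne, so FleetOne is most probable.

FleetOne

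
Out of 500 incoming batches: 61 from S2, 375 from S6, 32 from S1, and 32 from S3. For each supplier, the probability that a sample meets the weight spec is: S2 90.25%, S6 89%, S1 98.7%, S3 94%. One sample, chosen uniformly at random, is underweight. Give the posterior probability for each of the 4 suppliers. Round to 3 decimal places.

Taking complements, P(underweight | each) = S2 0.0975, S6 0.11, S1 0.013, S3 0.06.
Unnormalized posteriors (prior × likelihood):
  S2: 0.122 × 0.0975 = 0.011895
  S6: 0.75 × 0.11 = 0.0825
  S1: 0.064 × 0.013 = 0.000832
  S3: 0.064 × 0.06 = 0.00384
Total = 0.099067.
P(S2 | underweight) = 0.011895/0.099067 ≈ 0.120
P(S6 | underweight) = 0.0825/0.099067 ≈ 0.833
P(S1 | underweight) = 0.000832/0.099067 ≈ 0.008
P(S3 | underweight) = 0.00384/0.099067 ≈ 0.039
(Check: 0.120+0.833+0.008+0.039 = 1.000.)

S2 0.120, S6 0.833, S1 0.008, S3 0.039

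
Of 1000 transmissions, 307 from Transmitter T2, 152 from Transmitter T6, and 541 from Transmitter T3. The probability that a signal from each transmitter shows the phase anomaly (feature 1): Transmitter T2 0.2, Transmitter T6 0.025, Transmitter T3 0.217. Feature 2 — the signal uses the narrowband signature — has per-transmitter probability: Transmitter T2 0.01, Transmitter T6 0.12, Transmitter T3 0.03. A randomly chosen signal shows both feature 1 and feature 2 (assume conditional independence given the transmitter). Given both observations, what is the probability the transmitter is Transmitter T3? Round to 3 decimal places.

Unnormalized posteriors (prior × likelihood):
  Transmitter T2: 0.307 × 0.2 × 0.01 = 0.000614
  Transmitter T6: 0.152 × 0.025 × 0.12 = 0.000456
  Transmitter T3: 0.541 × 0.217 × 0.03 = 0.00352191
Total = 0.00459191.
P(Transmitter T3 | evidence) = 0.00352191 / 0.00459191 ≈ 0.767.

0.767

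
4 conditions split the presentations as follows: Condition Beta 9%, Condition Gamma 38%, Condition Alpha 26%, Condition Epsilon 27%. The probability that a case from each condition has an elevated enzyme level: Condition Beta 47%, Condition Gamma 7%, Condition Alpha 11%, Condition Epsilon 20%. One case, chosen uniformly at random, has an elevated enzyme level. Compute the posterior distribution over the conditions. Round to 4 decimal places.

Condition Beta 0.2792, Condition Gamma 0.1756, Condition Alpha 0.1888, Condition Epsilon 0.3564

By Bayes' rule, posterior ∝ prior × likelihood:
  Condition Beta: 0.09 × 0.47 = 0.0423
  Condition Gamma: 0.38 × 0.07 = 0.0266
  Condition Alpha: 0.26 × 0.11 = 0.0286
  Condition Epsilon: 0.27 × 0.2 = 0.054
Normalizing constant = 0.1515.
P(Condition Beta | elevated) = 0.0423/0.1515 ≈ 0.2792
P(Condition Gamma | elevated) = 0.0266/0.1515 ≈ 0.1756
P(Condition Alpha | elevated) = 0.0286/0.1515 ≈ 0.1888
P(Condition Epsilon | elevated) = 0.054/0.1515 ≈ 0.3564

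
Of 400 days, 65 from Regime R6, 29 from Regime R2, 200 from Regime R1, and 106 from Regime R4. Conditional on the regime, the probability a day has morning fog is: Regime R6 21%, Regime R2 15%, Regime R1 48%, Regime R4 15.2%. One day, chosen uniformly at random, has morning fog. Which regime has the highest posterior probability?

Regime R1

Unnormalized posteriors (prior × likelihood):
  Regime R6: 0.1625 × 0.21 = 0.034125
  Regime R2: 0.0725 × 0.15 = 0.010875
  Regime R1: 0.5 × 0.48 = 0.24
  Regime R4: 0.265 × 0.152 = 0.04028
Sum = 0.32528.
Largest term belongs to Regime R1, so Regime R1 is most probable.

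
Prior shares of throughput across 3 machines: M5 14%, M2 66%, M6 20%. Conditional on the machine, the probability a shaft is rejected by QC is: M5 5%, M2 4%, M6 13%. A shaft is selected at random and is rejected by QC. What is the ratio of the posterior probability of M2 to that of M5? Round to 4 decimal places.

Prior × likelihood for each hypothesis:
  M5: 0.14 × 0.05 = 0.007
  M2: 0.66 × 0.04 = 0.0264
  M6: 0.2 × 0.13 = 0.026
Total = 0.0594.
The ratio is 0.0264 / 0.007 (the normalizer cancels) = 3.7714.

3.7714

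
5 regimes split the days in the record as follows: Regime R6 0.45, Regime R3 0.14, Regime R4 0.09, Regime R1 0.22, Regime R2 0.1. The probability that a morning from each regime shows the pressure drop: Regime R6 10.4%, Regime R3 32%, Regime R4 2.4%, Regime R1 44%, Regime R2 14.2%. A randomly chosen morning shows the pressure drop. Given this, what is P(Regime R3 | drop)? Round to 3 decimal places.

Compute prior × likelihood for every hypothesis:
  Regime R6: 0.45 × 0.104 = 0.0468
  Regime R3: 0.14 × 0.32 = 0.0448
  Regime R4: 0.09 × 0.024 = 0.00216
  Regime R1: 0.22 × 0.44 = 0.0968
  Regime R2: 0.1 × 0.142 = 0.0142
Normalizing constant = 0.20476.
P(Regime R3 | evidence) = 0.0448 / 0.20476 ≈ 0.219.

0.219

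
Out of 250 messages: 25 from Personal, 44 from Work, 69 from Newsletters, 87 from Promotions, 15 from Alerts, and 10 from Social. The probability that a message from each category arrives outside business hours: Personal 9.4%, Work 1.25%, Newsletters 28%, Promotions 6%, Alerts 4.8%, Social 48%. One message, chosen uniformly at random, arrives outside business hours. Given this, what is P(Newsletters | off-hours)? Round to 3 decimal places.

Unnormalized posteriors (prior × likelihood):
  Personal: 0.1 × 0.094 = 0.0094
  Work: 0.176 × 0.0125 = 0.0022
  Newsletters: 0.276 × 0.28 = 0.07728
  Promotions: 0.348 × 0.06 = 0.02088
  Alerts: 0.06 × 0.048 = 0.00288
  Social: 0.04 × 0.48 = 0.0192
Sum = 0.13184.
P(Newsletters | evidence) = 0.07728 / 0.13184 ≈ 0.586.

0.586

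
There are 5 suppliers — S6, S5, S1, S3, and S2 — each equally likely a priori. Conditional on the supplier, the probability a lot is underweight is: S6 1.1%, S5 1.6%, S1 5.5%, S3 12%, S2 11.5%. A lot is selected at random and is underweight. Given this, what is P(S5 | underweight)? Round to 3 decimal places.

With a uniform prior (1/5 each), posterior ∝ likelihood:
  S6: 0.011
  S5: 0.016
  S1: 0.055
  S3: 0.12
  S2: 0.115
Normalizing constant = 0.317.
P(S5 | evidence) = 0.016 / 0.317 ≈ 0.050.

0.050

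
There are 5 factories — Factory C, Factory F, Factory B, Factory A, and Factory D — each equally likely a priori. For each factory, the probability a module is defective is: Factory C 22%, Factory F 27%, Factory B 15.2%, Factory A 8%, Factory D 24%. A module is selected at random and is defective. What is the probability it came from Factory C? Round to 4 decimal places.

Since the prior is uniform, the posterior is proportional to the likelihood:
  Factory C: 0.22
  Factory F: 0.27
  Factory B: 0.152
  Factory A: 0.08
  Factory D: 0.24
Normalizing constant = 0.962.
P(Factory C | evidence) = 0.22 / 0.962 ≈ 0.2287.

0.2287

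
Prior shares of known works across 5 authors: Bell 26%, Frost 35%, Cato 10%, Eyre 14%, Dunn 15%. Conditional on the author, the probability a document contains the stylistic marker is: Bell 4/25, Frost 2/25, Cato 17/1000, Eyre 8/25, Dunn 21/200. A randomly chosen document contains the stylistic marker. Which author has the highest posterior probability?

Eyre

By Bayes' rule, posterior ∝ prior × likelihood:
  Bell: 0.26 × 0.16 = 0.0416
  Frost: 0.35 × 0.08 = 0.028
  Cato: 0.1 × 0.017 = 0.0017
  Eyre: 0.14 × 0.32 = 0.0448
  Dunn: 0.15 × 0.105 = 0.01575
Normalizing constant = 0.13185.
Largest term belongs to Eyre, so Eyre is most probable.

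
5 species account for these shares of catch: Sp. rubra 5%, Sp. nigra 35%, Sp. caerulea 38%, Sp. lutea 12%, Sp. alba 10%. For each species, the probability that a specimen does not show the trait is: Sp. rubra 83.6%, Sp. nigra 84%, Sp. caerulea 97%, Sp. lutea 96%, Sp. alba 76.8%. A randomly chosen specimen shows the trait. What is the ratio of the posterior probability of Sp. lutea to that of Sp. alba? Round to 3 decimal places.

0.207

Taking complements, P(trait | each) = Sp. rubra 0.164, Sp. nigra 0.16, Sp. caerulea 0.03, Sp. lutea 0.04, Sp. alba 0.232.
Unnormalized posteriors (prior × likelihood):
  Sp. rubra: 0.05 × 0.164 = 0.0082
  Sp. nigra: 0.35 × 0.16 = 0.056
  Sp. caerulea: 0.38 × 0.03 = 0.0114
  Sp. lutea: 0.12 × 0.04 = 0.0048
  Sp. alba: 0.1 × 0.232 = 0.0232
Normalizing constant = 0.1036.
The ratio is 0.0048 / 0.0232 (the normalizer cancels) = 0.207.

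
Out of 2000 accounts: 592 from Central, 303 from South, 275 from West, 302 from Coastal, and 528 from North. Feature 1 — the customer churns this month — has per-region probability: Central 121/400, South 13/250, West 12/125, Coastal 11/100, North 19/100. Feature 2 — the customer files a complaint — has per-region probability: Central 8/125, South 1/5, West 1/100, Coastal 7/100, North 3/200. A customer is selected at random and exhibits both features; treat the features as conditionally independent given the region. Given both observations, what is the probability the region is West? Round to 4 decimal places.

0.0141

Unnormalized posteriors (prior × likelihood):
  Central: 0.296 × 0.3025 × 0.064 = 0.00573056
  South: 0.1515 × 0.052 × 0.2 = 0.0015756
  West: 0.1375 × 0.096 × 0.01 = 0.000132
  Coastal: 0.151 × 0.11 × 0.07 = 0.0011627
  North: 0.264 × 0.19 × 0.015 = 0.0007524
Sum = 0.00935326.
P(West | evidence) = 0.000132 / 0.00935326 ≈ 0.0141.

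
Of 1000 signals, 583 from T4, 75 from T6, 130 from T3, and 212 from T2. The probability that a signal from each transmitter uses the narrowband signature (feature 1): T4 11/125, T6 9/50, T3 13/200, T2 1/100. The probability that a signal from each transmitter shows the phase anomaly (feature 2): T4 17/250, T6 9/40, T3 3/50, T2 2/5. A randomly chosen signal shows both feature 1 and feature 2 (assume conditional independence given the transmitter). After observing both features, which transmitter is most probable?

Unnormalized posteriors (prior × likelihood):
  T4: 0.583 × 0.088 × 0.068 = 0.003488672
  T6: 0.075 × 0.18 × 0.225 = 0.0030375
  T3: 0.13 × 0.065 × 0.06 = 0.000507
  T2: 0.212 × 0.01 × 0.4 = 0.000848
Total = 0.007881172.
Largest term belongs to T4, so T4 is most probable.

T4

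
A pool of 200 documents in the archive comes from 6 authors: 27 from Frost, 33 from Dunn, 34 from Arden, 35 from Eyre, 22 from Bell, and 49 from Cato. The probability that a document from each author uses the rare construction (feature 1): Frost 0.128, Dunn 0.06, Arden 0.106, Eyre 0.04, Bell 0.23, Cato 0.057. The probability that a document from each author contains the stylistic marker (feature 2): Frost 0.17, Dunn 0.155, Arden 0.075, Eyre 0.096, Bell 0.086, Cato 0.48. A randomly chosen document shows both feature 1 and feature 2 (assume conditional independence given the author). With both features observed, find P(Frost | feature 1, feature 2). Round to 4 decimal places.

Unnormalized posteriors (prior × likelihood):
  Frost: 0.135 × 0.128 × 0.17 = 0.0029376
  Dunn: 0.165 × 0.06 × 0.155 = 0.0015345
  Arden: 0.17 × 0.106 × 0.075 = 0.0013515
  Eyre: 0.175 × 0.04 × 0.096 = 0.000672
  Bell: 0.11 × 0.23 × 0.086 = 0.0021758
  Cato: 0.245 × 0.057 × 0.48 = 0.0067032
Sum = 0.0153746.
P(Frost | evidence) = 0.0029376 / 0.0153746 ≈ 0.1911.

0.1911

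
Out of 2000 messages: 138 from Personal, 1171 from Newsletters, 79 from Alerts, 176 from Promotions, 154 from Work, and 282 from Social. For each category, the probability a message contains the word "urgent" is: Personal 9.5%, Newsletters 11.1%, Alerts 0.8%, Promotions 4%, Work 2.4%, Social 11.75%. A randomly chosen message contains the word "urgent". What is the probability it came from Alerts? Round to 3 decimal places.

0.003

Compute prior × likelihood for every hypothesis:
  Personal: 0.069 × 0.095 = 0.006555
  Newsletters: 0.5855 × 0.111 = 0.0649905
  Alerts: 0.0395 × 0.008 = 0.000316
  Promotions: 0.088 × 0.04 = 0.00352
  Work: 0.077 × 0.024 = 0.001848
  Social: 0.141 × 0.1175 = 0.0165675
Normalizing constant = 0.093797.
P(Alerts | evidence) = 0.000316 / 0.093797 ≈ 0.003.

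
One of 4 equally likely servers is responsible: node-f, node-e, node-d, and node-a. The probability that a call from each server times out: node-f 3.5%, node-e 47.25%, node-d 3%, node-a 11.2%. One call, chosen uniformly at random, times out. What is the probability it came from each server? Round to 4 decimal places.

With a uniform prior (1/4 each), posterior ∝ likelihood:
  node-f: 0.035
  node-e: 0.4725
  node-d: 0.03
  node-a: 0.112
Sum = 0.6495.
P(node-f | timeout) = 0.035/0.6495 ≈ 0.0539
P(node-e | timeout) = 0.4725/0.6495 ≈ 0.7275
P(node-d | timeout) = 0.03/0.6495 ≈ 0.0462
P(node-a | timeout) = 0.112/0.6495 ≈ 0.1724

node-f 0.0539, node-e 0.7275, node-d 0.0462, node-a 0.1724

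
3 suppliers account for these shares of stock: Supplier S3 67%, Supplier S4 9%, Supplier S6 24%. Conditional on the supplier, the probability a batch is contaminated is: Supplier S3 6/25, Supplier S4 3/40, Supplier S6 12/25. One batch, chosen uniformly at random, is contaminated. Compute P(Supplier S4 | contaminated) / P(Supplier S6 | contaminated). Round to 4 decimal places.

Unnormalized posteriors (prior × likelihood):
  Supplier S3: 0.67 × 0.24 = 0.1608
  Supplier S4: 0.09 × 0.075 = 0.00675
  Supplier S6: 0.24 × 0.48 = 0.1152
Total = 0.28275.
The ratio is 0.00675 / 0.1152 (the normalizer cancels) = 0.0586.

0.0586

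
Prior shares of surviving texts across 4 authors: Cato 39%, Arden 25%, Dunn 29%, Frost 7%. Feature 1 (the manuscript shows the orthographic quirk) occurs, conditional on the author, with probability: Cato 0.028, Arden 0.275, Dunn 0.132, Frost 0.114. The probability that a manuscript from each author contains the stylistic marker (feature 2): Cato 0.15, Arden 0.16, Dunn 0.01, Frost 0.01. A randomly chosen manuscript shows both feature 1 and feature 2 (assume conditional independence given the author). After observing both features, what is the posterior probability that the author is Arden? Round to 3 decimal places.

0.840

By Bayes' rule, posterior ∝ prior × likelihood:
  Cato: 0.39 × 0.028 × 0.15 = 0.001638
  Arden: 0.25 × 0.275 × 0.16 = 0.011
  Dunn: 0.29 × 0.132 × 0.01 = 0.0003828
  Frost: 0.07 × 0.114 × 0.01 = 0.0000798
Normalizing constant = 0.0131006.
P(Arden | evidence) = 0.011 / 0.0131006 ≈ 0.840.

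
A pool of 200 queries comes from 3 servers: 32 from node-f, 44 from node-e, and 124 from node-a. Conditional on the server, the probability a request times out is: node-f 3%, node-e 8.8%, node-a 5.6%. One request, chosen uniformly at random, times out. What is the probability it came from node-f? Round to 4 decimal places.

0.0815

Compute prior × likelihood for every hypothesis:
  node-f: 0.16 × 0.03 = 0.0048
  node-e: 0.22 × 0.088 = 0.01936
  node-a: 0.62 × 0.056 = 0.03472
Normalizing constant = 0.05888.
P(node-f | evidence) = 0.0048 / 0.05888 ≈ 0.0815.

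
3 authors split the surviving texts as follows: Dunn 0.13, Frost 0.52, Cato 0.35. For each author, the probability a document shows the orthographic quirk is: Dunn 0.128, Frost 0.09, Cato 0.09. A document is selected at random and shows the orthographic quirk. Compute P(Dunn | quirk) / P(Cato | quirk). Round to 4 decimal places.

By Bayes' rule, posterior ∝ prior × likelihood:
  Dunn: 0.13 × 0.128 = 0.01664
  Frost: 0.52 × 0.09 = 0.0468
  Cato: 0.35 × 0.09 = 0.0315
Normalizing constant = 0.09494.
The ratio is 0.01664 / 0.0315 (the normalizer cancels) = 0.5283.

0.5283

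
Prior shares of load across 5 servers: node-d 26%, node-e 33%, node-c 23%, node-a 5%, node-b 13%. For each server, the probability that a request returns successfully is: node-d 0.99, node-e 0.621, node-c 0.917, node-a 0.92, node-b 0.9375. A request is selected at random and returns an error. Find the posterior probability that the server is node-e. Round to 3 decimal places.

0.787

Taking complements, P(error | each) = node-d 0.01, node-e 0.379, node-c 0.083, node-a 0.08, node-b 0.0625.
By Bayes' rule, posterior ∝ prior × likelihood:
  node-d: 0.26 × 0.01 = 0.0026
  node-e: 0.33 × 0.379 = 0.12507
  node-c: 0.23 × 0.083 = 0.01909
  node-a: 0.05 × 0.08 = 0.004
  node-b: 0.13 × 0.0625 = 0.008125
Normalizing constant = 0.158885.
P(node-e | evidence) = 0.12507 / 0.158885 ≈ 0.787.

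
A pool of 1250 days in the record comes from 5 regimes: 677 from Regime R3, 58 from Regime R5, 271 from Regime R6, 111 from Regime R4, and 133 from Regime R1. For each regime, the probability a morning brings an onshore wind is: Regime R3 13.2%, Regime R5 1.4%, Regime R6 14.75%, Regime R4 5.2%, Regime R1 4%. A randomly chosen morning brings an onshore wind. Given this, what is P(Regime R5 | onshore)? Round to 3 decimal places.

Compute prior × likelihood for every hypothesis:
  Regime R3: 0.5416 × 0.132 = 0.0714912
  Regime R5: 0.0464 × 0.014 = 0.0006496
  Regime R6: 0.2168 × 0.1475 = 0.031978
  Regime R4: 0.0888 × 0.052 = 0.0046176
  Regime R1: 0.1064 × 0.04 = 0.004256
Normalizing constant = 0.1129924.
P(Regime R5 | evidence) = 0.0006496 / 0.1129924 ≈ 0.006.

0.006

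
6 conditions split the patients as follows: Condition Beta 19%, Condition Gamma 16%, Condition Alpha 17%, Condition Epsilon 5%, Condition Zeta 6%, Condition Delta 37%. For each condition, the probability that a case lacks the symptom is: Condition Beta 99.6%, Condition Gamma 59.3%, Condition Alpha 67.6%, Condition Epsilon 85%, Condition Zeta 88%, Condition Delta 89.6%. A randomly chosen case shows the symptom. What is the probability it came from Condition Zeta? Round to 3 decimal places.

Taking complements, P(symptomatic | each) = Condition Beta 0.004, Condition Gamma 0.407, Condition Alpha 0.324, Condition Epsilon 0.15, Condition Zeta 0.12, Condition Delta 0.104.
Compute prior × likelihood for every hypothesis:
  Condition Beta: 0.19 × 0.004 = 0.00076
  Condition Gamma: 0.16 × 0.407 = 0.06512
  Condition Alpha: 0.17 × 0.324 = 0.05508
  Condition Epsilon: 0.05 × 0.15 = 0.0075
  Condition Zeta: 0.06 × 0.12 = 0.0072
  Condition Delta: 0.37 × 0.104 = 0.03848
Sum = 0.17414.
P(Condition Zeta | evidence) = 0.0072 / 0.17414 ≈ 0.041.

0.041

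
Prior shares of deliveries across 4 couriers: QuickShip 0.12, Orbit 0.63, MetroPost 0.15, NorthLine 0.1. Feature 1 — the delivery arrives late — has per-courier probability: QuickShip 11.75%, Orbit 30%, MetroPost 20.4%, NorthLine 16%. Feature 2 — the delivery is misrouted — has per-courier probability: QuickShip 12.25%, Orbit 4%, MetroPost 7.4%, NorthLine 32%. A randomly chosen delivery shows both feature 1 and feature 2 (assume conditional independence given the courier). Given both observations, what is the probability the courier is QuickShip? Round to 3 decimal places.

Compute prior × likelihood for every hypothesis:
  QuickShip: 0.12 × 0.1175 × 0.1225 = 0.00172725
  Orbit: 0.63 × 0.3 × 0.04 = 0.00756
  MetroPost: 0.15 × 0.204 × 0.074 = 0.0022644
  NorthLine: 0.1 × 0.16 × 0.32 = 0.00512
Normalizing constant = 0.01667165.
P(QuickShip | evidence) = 0.00172725 / 0.01667165 ≈ 0.104.

0.104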